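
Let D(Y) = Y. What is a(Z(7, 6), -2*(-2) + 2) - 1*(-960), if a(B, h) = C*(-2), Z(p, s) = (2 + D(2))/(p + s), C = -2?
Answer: 964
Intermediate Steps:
Z(p, s) = 4/(p + s) (Z(p, s) = (2 + 2)/(p + s) = 4/(p + s))
a(B, h) = 4 (a(B, h) = -2*(-2) = 4)
a(Z(7, 6), -2*(-2) + 2) - 1*(-960) = 4 - 1*(-960) = 4 + 960 = 964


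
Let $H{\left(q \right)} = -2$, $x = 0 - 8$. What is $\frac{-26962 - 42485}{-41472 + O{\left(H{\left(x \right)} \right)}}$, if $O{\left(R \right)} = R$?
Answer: $\frac{69447}{41474} \approx 1.6745$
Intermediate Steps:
$x = -8$ ($x = 0 - 8 = -8$)
$\frac{-26962 - 42485}{-41472 + O{\left(H{\left(x \right)} \right)}} = \frac{-26962 - 42485}{-41472 - 2} = - \frac{69447}{-41474} = \left(-69447\right) \left(- \frac{1}{41474}\right) = \frac{69447}{41474}$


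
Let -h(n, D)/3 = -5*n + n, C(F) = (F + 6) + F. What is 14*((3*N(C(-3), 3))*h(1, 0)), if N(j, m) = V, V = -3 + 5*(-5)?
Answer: -14112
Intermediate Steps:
V = -28 (V = -3 - 25 = -28)
C(F) = 6 + 2*F (C(F) = (6 + F) + F = 6 + 2*F)
N(j, m) = -28
h(n, D) = 12*n (h(n, D) = -3*(-5*n + n) = -(-12)*n = 12*n)
14*((3*N(C(-3), 3))*h(1, 0)) = 14*((3*(-28))*(12*1)) = 14*(-84*12) = 14*(-1008) = -14112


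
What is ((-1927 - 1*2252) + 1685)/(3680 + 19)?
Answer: -2494/3699 ≈ -0.67424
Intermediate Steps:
((-1927 - 1*2252) + 1685)/(3680 + 19) = ((-1927 - 2252) + 1685)/3699 = (-4179 + 1685)*(1/3699) = -2494*1/3699 = -2494/3699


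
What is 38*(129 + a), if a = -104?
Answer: 950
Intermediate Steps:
38*(129 + a) = 38*(129 - 104) = 38*25 = 950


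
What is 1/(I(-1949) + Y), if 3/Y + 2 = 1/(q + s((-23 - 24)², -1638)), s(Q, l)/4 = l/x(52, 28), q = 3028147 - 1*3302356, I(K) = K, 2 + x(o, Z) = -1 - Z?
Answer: -16987885/33134869646 ≈ -0.00051269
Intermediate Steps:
x(o, Z) = -3 - Z (x(o, Z) = -2 + (-1 - Z) = -3 - Z)
q = -274209 (q = 3028147 - 3302356 = -274209)
s(Q, l) = -4*l/31 (s(Q, l) = 4*(l/(-3 - 1*28)) = 4*(l/(-3 - 28)) = 4*(l/(-31)) = 4*(l*(-1/31)) = 4*(-l/31) = -4*l/31)
Y = -25481781/16987885 (Y = 3/(-2 + 1/(-274209 - 4/31*(-1638))) = 3/(-2 + 1/(-274209 + 6552/31)) = 3/(-2 + 1/(-8493927/31)) = 3/(-2 - 31/8493927) = 3/(-16987885/8493927) = 3*(-8493927/16987885) = -25481781/16987885 ≈ -1.5000)
1/(I(-1949) + Y) = 1/(-1949 - 25481781/16987885) = 1/(-33134869646/16987885) = -16987885/33134869646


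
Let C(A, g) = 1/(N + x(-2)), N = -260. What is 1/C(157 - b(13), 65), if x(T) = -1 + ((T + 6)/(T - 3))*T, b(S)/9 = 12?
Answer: -1297/5 ≈ -259.40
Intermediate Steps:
b(S) = 108 (b(S) = 9*12 = 108)
x(T) = -1 + T*(6 + T)/(-3 + T) (x(T) = -1 + ((6 + T)/(-3 + T))*T = -1 + T*(6 + T)/(-3 + T))
C(A, g) = -5/1297 (C(A, g) = 1/(-260 + (3 + (-2)² + 5*(-2))/(-3 - 2)) = 1/(-260 + (3 + 4 - 10)/(-5)) = 1/(-260 - ⅕*(-3)) = 1/(-260 + ⅗) = 1/(-1297/5) = -5/1297)
1/C(157 - b(13), 65) = 1/(-5/1297) = -1297/5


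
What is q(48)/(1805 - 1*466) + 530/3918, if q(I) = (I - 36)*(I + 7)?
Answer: 1647775/2623101 ≈ 0.62818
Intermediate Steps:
q(I) = (-36 + I)*(7 + I)
q(48)/(1805 - 1*466) + 530/3918 = (-252 + 48² - 29*48)/(1805 - 1*466) + 530/3918 = (-252 + 2304 - 1392)/(1805 - 466) + 530*(1/3918) = 660/1339 + 265/1959 = 1647775/2623101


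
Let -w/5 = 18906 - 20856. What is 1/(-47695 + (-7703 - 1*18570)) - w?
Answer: -721188001/73968 ≈ -9750.0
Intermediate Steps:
w = 9750 (w = -5*(18906 - 20856) = -5*(-1950) = 9750)
1/(-47695 + (-7703 - 1*18570)) - w = 1/(-47695 + (-7703 - 1*18570)) - 1*9750 = 1/(-47695 + (-7703 - 18570)) - 9750 = 1/(-47695 - 26273) - 9750 = 1/(-73968) - 9750 = -1/73968 - 9750 = -721188001/73968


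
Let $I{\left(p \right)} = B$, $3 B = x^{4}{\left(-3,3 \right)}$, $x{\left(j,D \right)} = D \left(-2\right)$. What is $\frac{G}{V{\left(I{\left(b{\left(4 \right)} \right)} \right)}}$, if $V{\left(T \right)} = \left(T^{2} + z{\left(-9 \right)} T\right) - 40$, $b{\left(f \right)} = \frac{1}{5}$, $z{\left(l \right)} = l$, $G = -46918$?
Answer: $- \frac{23459}{91348} \approx -0.25681$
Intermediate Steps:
$x{\left(j,D \right)} = - 2 D$
$B = 432$ ($B = \frac{\left(\left(-2\right) 3\right)^{4}}{3} = \frac{\left(-6\right)^{4}}{3} = \frac{1}{3} \cdot 1296 = 432$)
$b{\left(f \right)} = \frac{1}{5}$
$I{\left(p \right)} = 432$
$V{\left(T \right)} = -40 + T^{2} - 9 T$ ($V{\left(T \right)} = \left(T^{2} - 9 T\right) - 40 = -40 + T^{2} - 9 T$)
$\frac{G}{V{\left(I{\left(b{\left(4 \right)} \right)} \right)}} = - \frac{46918}{-40 + 432^{2} - 3888} = - \frac{46918}{-40 + 186624 - 3888} = - \frac{46918}{182696} = \left(-46918\right) \frac{1}{182696} = - \frac{23459}{91348}$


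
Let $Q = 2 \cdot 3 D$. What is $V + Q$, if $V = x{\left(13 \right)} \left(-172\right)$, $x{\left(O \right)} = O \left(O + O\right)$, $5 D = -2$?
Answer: $- \frac{290692}{5} \approx -58138.0$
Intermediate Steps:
$D = - \frac{2}{5}$ ($D = \frac{1}{5} \left(-2\right) = - \frac{2}{5} \approx -0.4$)
$x{\left(O \right)} = 2 O^{2}$ ($x{\left(O \right)} = O 2 O = 2 O^{2}$)
$Q = - \frac{12}{5}$ ($Q = 2 \cdot 3 \left(- \frac{2}{5}\right) = 6 \left(- \frac{2}{5}\right) = - \frac{12}{5} \approx -2.4$)
$V = -58136$ ($V = 2 \cdot 13^{2} \left(-172\right) = 2 \cdot 169 \left(-172\right) = 338 \left(-172\right) = -58136$)
$V + Q = -58136 - \frac{12}{5} = - \frac{290692}{5}$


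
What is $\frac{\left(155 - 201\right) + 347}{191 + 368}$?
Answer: $\frac{7}{13} \approx 0.53846$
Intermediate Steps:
$\frac{\left(155 - 201\right) + 347}{191 + 368} = \frac{-46 + 347}{559} = 301 \cdot \frac{1}{559} = \frac{7}{13}$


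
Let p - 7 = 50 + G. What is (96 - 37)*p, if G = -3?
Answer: 3186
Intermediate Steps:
p = 54 (p = 7 + (50 - 3) = 7 + 47 = 54)
(96 - 37)*p = (96 - 37)*54 = 59*54 = 3186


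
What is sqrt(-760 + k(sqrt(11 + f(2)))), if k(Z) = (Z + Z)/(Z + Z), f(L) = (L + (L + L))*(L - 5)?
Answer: I*sqrt(759) ≈ 27.55*I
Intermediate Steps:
f(L) = 3*L*(-5 + L) (f(L) = (L + 2*L)*(-5 + L) = (3*L)*(-5 + L) = 3*L*(-5 + L))
k(Z) = 1 (k(Z) = (2*Z)/((2*Z)) = (2*Z)*(1/(2*Z)) = 1)
sqrt(-760 + k(sqrt(11 + f(2)))) = sqrt(-760 + 1) = sqrt(-759) = I*sqrt(759)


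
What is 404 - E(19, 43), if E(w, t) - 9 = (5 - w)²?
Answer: 199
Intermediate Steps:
E(w, t) = 9 + (5 - w)²
404 - E(19, 43) = 404 - (9 + (-5 + 19)²) = 404 - (9 + 14²) = 404 - (9 + 196) = 404 - 1*205 = 404 - 205 = 199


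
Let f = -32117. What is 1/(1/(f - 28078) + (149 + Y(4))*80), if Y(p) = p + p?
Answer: 60195/756049199 ≈ 7.9618e-5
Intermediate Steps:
Y(p) = 2*p
1/(1/(f - 28078) + (149 + Y(4))*80) = 1/(1/(-32117 - 28078) + (149 + 2*4)*80) = 1/(1/(-60195) + (149 + 8)*80) = 1/(-1/60195 + 157*80) = 1/(-1/60195 + 12560) = 1/(756049199/60195) = 60195/756049199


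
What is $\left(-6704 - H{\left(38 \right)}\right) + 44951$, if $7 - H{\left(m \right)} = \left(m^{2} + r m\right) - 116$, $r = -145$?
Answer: $34058$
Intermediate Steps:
$H{\left(m \right)} = 123 - m^{2} + 145 m$ ($H{\left(m \right)} = 7 - \left(\left(m^{2} - 145 m\right) - 116\right) = 7 - \left(-116 + m^{2} - 145 m\right) = 7 + \left(116 - m^{2} + 145 m\right) = 123 - m^{2} + 145 m$)
$\left(-6704 - H{\left(38 \right)}\right) + 44951 = \left(-6704 - \left(123 - 38^{2} + 145 \cdot 38\right)\right) + 44951 = \left(-6704 - \left(123 - 1444 + 5510\right)\right) + 44951 = \left(-6704 - 4189\right) + 44951 = -10893 + 44951 = 34058$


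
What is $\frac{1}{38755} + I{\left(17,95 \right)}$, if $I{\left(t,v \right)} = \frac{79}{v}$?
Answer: $\frac{612348}{736345} \approx 0.8316$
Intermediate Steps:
$\frac{1}{38755} + I{\left(17,95 \right)} = \frac{1}{38755} + \frac{79}{95} = \frac{612348}{736345}$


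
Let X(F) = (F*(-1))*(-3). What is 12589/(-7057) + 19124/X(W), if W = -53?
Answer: -136959719/1122063 ≈ -122.06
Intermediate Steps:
X(F) = 3*F (X(F) = -F*(-3) = 3*F)
12589/(-7057) + 19124/X(W) = 12589/(-7057) + 19124/((3*(-53))) = 12589*(-1/7057) + 19124/(-159) = -12589/7057 + 19124*(-1/159) = -12589/7057 - 19124/159 = -136959719/1122063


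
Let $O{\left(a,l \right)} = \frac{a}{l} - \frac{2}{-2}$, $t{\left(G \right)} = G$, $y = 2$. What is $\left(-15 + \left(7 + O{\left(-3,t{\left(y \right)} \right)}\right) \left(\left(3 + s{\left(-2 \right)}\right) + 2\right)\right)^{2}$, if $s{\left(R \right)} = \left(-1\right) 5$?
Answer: $225$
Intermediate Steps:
$s{\left(R \right)} = -5$
$O{\left(a,l \right)} = 1 + \frac{a}{l}$ ($O{\left(a,l \right)} = \frac{a}{l} - -1 = \frac{a}{l} + 1 = 1 + \frac{a}{l}$)
$\left(-15 + \left(7 + O{\left(-3,t{\left(y \right)} \right)}\right) \left(\left(3 + s{\left(-2 \right)}\right) + 2\right)\right)^{2} = \left(-15 + \left(7 + \frac{-3 + 2}{2}\right) \left(\left(3 - 5\right) + 2\right)\right)^{2} = \left(-15 + \left(7 + \frac{1}{2} \left(-1\right)\right) \left(-2 + 2\right)\right)^{2} = \left(-15 + \left(7 - \frac{1}{2}\right) 0\right)^{2} = \left(-15 + \frac{13}{2} \cdot 0\right)^{2} = \left(-15 + 0\right)^{2} = \left(-15\right)^{2} = 225$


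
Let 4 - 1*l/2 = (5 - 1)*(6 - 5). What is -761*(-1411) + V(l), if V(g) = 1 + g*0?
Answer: 1073772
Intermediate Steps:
l = 0 (l = 8 - 2*(5 - 1)*(6 - 5) = 8 - 8 = 0)
V(g) = 1 (V(g) = 1 + 0 = 1)
-761*(-1411) + V(l) = -761*(-1411) + 1 = 1073771 + 1 = 1073772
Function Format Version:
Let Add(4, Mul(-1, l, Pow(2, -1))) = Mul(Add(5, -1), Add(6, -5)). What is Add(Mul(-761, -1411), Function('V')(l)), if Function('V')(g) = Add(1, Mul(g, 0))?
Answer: 1073772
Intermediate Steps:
l = 0 (l = Add(8, Mul(-2, Mul(Add(5, -1), Add(6, -5)))) = Add(8, Mul(-2, Mul(4, 1))) = Add(8, Mul(-2, 4)) = Add(8, -8) = 0)
Function('V')(g) = 1 (Function('V')(g) = Add(1, 0) = 1)
Add(Mul(-761, -1411), Function('V')(l)) = Add(Mul(-761, -1411), 1) = Add(1073771, 1) = 1073772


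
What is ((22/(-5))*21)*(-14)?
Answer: 6468/5 ≈ 1293.6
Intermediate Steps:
((22/(-5))*21)*(-14) = ((22*(-⅕))*21)*(-14) = -22/5*21*(-14) = -462/5*(-14) = 6468/5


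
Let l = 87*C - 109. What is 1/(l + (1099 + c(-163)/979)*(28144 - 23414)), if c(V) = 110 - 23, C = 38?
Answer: 89/462967973 ≈ 1.9224e-7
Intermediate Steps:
c(V) = 87
l = 3197 (l = 87*38 - 109 = 3306 - 109 = 3197)
1/(l + (1099 + c(-163)/979)*(28144 - 23414)) = 1/(3197 + (1099 + 87/979)*(28144 - 23414)) = 1/(3197 + (1099 + 87*(1/979))*4730) = 1/(3197 + (1099 + 87/979)*4730) = 1/(3197 + (1076008/979)*4730) = 1/(3197 + 462683440/89) = 1/(462967973/89) = 89/462967973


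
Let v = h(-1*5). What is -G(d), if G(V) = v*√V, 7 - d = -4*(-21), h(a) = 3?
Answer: -3*I*√77 ≈ -26.325*I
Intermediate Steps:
v = 3
d = -77 (d = 7 - (-4)*(-21) = 7 - 1*84 = 7 - 84 = -77)
G(V) = 3*√V
-G(d) = -3*√(-77) = -3*I*√77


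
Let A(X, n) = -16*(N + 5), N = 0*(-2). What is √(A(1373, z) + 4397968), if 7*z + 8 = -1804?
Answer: 8*√68717 ≈ 2097.1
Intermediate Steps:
z = -1812/7 (z = -8/7 + (⅐)*(-1804) = -8/7 - 1804/7 = -1812/7 ≈ -258.86)
N = 0
A(X, n) = -80 (A(X, n) = -16*(0 + 5) = -16*5 = -80)
√(A(1373, z) + 4397968) = √(-80 + 4397968) = √4397888 = 8*√68717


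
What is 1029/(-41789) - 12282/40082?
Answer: -277248438/837493349 ≈ -0.33105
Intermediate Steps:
1029/(-41789) - 12282/40082 = 1029*(-1/41789) - 12282*1/40082 = -1029/41789 - 6141/20041 = -277248438/837493349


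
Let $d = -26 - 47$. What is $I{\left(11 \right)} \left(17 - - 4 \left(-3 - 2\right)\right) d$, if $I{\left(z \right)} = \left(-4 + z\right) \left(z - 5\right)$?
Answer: $9198$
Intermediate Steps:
$d = -73$
$I{\left(z \right)} = \left(-5 + z\right) \left(-4 + z\right)$ ($I{\left(z \right)} = \left(-4 + z\right) \left(-5 + z\right) = \left(-5 + z\right) \left(-4 + z\right)$)
$I{\left(11 \right)} \left(17 - - 4 \left(-3 - 2\right)\right) d = \left(20 + 11^{2} - 99\right) \left(17 - - 4 \left(-3 - 2\right)\right) \left(-73\right) = \left(20 + 121 - 99\right) \left(17 - \left(-4\right) \left(-5\right)\right) \left(-73\right) = 42 \left(17 - 20\right) \left(-73\right) = 42 \left(-3\right) \left(-73\right) = \left(-126\right) \left(-73\right) = 9198$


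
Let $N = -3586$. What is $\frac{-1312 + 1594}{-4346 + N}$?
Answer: $- \frac{47}{1322} \approx -0.035552$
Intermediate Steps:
$\frac{-1312 + 1594}{-4346 + N} = \frac{-1312 + 1594}{-4346 - 3586} = \frac{282}{-7932} = 282 \left(- \frac{1}{7932}\right) = - \frac{47}{1322}$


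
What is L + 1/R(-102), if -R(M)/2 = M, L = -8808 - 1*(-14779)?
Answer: 1218085/204 ≈ 5971.0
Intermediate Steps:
L = 5971 (L = -8808 + 14779 = 5971)
R(M) = -2*M
L + 1/R(-102) = 5971 + 1/(-2*(-102)) = 5971 + 1/204 = 1218085/204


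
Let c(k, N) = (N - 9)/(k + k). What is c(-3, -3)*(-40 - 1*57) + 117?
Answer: -77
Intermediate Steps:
c(k, N) = (-9 + N)/(2*k) (c(k, N) = (-9 + N)/((2*k)) = (-9 + N)*(1/(2*k)) = (-9 + N)/(2*k))
c(-3, -3)*(-40 - 1*57) + 117 = ((1/2)*(-9 - 3)/(-3))*(-40 - 1*57) + 117 = ((1/2)*(-1/3)*(-12))*(-40 - 57) + 117 = 2*(-97) + 117 = -194 + 117 = -77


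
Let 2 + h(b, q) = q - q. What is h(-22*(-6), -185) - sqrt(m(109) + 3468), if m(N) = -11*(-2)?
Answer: -2 - sqrt(3490) ≈ -61.076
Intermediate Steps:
m(N) = 22
h(b, q) = -2 (h(b, q) = -2 + (q - q) = -2 + 0 = -2)
h(-22*(-6), -185) - sqrt(m(109) + 3468) = -2 - sqrt(22 + 3468) = -2 - sqrt(3490)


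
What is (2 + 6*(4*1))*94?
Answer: 2444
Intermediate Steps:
(2 + 6*(4*1))*94 = (2 + 6*4)*94 = (2 + 24)*94 = 26*94 = 2444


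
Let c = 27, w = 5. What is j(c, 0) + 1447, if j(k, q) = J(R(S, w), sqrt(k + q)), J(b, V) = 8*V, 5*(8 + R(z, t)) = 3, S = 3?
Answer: 1447 + 24*sqrt(3) ≈ 1488.6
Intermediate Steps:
R(z, t) = -37/5 (R(z, t) = -8 + (1/5)*3 = -8 + 3/5 = -37/5)
j(k, q) = 8*sqrt(k + q)
j(c, 0) + 1447 = 8*sqrt(27 + 0) + 1447 = 8*sqrt(27) + 1447 = 8*(3*sqrt(3)) + 1447 = 24*sqrt(3) + 1447 = 1447 + 24*sqrt(3)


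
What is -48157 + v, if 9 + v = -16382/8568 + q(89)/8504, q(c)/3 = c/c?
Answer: -438702934997/9107784 ≈ -48168.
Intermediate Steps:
q(c) = 3 (q(c) = 3*(c/c) = 3*1 = 3)
v = -99380909/9107784 (v = -9 + (-16382/8568 + 3/8504) = -9 + (-16382*1/8568 + 3*(1/8504)) = -9 + (-8191/4284 + 3/8504) = -9 - 17410853/9107784 = -99380909/9107784 ≈ -10.912)
-48157 + v = -48157 - 99380909/9107784 = -438702934997/9107784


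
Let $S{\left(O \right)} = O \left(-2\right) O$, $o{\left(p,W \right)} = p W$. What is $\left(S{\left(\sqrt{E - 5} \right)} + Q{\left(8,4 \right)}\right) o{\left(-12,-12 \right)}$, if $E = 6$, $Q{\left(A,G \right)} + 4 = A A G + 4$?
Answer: $36576$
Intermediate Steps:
$o{\left(p,W \right)} = W p$
$Q{\left(A,G \right)} = G A^{2}$ ($Q{\left(A,G \right)} = -4 + \left(A A G + 4\right) = -4 + \left(A^{2} G + 4\right) = -4 + \left(G A^{2} + 4\right) = -4 + \left(4 + G A^{2}\right) = G A^{2}$)
$S{\left(O \right)} = - 2 O^{2}$ ($S{\left(O \right)} = - 2 O O = - 2 O^{2}$)
$\left(S{\left(\sqrt{E - 5} \right)} + Q{\left(8,4 \right)}\right) o{\left(-12,-12 \right)} = \left(- 2 \left(\sqrt{6 - 5}\right)^{2} + 4 \cdot 8^{2}\right) \left(\left(-12\right) \left(-12\right)\right) = \left(- 2 \left(\sqrt{1}\right)^{2} + 4 \cdot 64\right) 144 = \left(- 2 \cdot 1^{2} + 256\right) 144 = \left(\left(-2\right) 1 + 256\right) 144 = \left(-2 + 256\right) 144 = 254 \cdot 144 = 36576$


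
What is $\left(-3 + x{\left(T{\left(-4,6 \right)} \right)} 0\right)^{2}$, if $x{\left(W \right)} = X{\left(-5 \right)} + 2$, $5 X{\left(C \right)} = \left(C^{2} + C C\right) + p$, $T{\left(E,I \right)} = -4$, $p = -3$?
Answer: $9$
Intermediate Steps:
$X{\left(C \right)} = - \frac{3}{5} + \frac{2 C^{2}}{5}$ ($X{\left(C \right)} = \frac{\left(C^{2} + C C\right) - 3}{5} = \frac{\left(C^{2} + C^{2}\right) - 3}{5} = \frac{2 C^{2} - 3}{5} = \frac{-3 + 2 C^{2}}{5} = - \frac{3}{5} + \frac{2 C^{2}}{5}$)
$x{\left(W \right)} = \frac{57}{5}$ ($x{\left(W \right)} = \left(- \frac{3}{5} + \frac{2 \left(-5\right)^{2}}{5}\right) + 2 = \left(- \frac{3}{5} + \frac{2}{5} \cdot 25\right) + 2 = \left(- \frac{3}{5} + 10\right) + 2 = \frac{47}{5} + 2 = \frac{57}{5}$)
$\left(-3 + x{\left(T{\left(-4,6 \right)} \right)} 0\right)^{2} = \left(-3 + \frac{57}{5} \cdot 0\right)^{2} = \left(-3 + 0\right)^{2} = \left(-3\right)^{2} = 9$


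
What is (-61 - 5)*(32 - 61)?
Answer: 1914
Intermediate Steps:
(-61 - 5)*(32 - 61) = -66*(-29) = 1914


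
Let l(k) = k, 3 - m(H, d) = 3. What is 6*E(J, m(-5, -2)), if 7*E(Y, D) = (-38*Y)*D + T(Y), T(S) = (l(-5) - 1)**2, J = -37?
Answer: 216/7 ≈ 30.857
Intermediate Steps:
m(H, d) = 0 (m(H, d) = 3 - 1*3 = 3 - 3 = 0)
T(S) = 36 (T(S) = (-5 - 1)**2 = (-6)**2 = 36)
E(Y, D) = 36/7 - 38*D*Y/7 (E(Y, D) = ((-38*Y)*D + 36)/7 = (-38*D*Y + 36)/7 = (36 - 38*D*Y)/7 = 36/7 - 38*D*Y/7)
6*E(J, m(-5, -2)) = 6*(36/7 - 38/7*0*(-37)) = 6*(36/7 + 0) = 6*(36/7) = 216/7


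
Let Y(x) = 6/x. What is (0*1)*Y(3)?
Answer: 0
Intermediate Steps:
(0*1)*Y(3) = (0*1)*(6/3) = 0*(6*(1/3)) = 0*2 = 0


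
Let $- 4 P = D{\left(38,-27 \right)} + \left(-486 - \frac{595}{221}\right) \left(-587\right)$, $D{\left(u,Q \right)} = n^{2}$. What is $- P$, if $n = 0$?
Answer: $\frac{3729211}{52} \approx 71716.0$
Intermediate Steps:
$D{\left(u,Q \right)} = 0$ ($D{\left(u,Q \right)} = 0^{2} = 0$)
$P = - \frac{3729211}{52}$ ($P = - \frac{0 + \left(-486 - \frac{595}{221}\right) \left(-587\right)}{4} = - \frac{0 + \left(-486 - 595 \cdot \frac{1}{221}\right) \left(-587\right)}{4} = - \frac{0 + \left(-486 - \frac{35}{13}\right) \left(-587\right)}{4} = - \frac{0 - - \frac{3729211}{13}}{4} = - \frac{0 + \frac{3729211}{13}}{4} = \left(- \frac{1}{4}\right) \frac{3729211}{13} = - \frac{3729211}{52} \approx -71716.0$)
$- P = \left(-1\right) \left(- \frac{3729211}{52}\right) = \frac{3729211}{52}$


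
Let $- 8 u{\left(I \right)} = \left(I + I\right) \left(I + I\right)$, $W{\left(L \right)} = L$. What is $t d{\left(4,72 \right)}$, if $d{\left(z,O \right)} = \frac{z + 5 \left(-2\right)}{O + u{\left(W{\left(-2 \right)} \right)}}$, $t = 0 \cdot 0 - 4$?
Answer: $\frac{12}{35} \approx 0.34286$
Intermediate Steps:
$u{\left(I \right)} = - \frac{I^{2}}{2}$ ($u{\left(I \right)} = - \frac{\left(I + I\right) \left(I + I\right)}{8} = - \frac{2 I 2 I}{8} = - \frac{4 I^{2}}{8} = - \frac{I^{2}}{2}$)
$t = -4$ ($t = 0 - 4 = -4$)
$d{\left(z,O \right)} = \frac{-10 + z}{-2 + O}$ ($d{\left(z,O \right)} = \frac{z + 5 \left(-2\right)}{O - \frac{\left(-2\right)^{2}}{2}} = \frac{z - 10}{O - 2} = \frac{-10 + z}{O - 2} = \frac{-10 + z}{-2 + O}$)
$t d{\left(4,72 \right)} = - 4 \frac{-10 + 4}{-2 + 72} = - 4 \cdot \frac{1}{70} \left(-6\right) = \left(-4\right) \left(- \frac{3}{35}\right) = \frac{12}{35}$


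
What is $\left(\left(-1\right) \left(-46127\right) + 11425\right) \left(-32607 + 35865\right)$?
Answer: $187504416$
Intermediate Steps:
$\left(\left(-1\right) \left(-46127\right) + 11425\right) \left(-32607 + 35865\right) = \left(46127 + 11425\right) 3258 = 57552 \cdot 3258 = 187504416$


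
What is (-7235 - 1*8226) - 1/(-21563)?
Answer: -333385542/21563 ≈ -15461.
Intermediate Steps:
(-7235 - 1*8226) - 1/(-21563) = (-7235 - 8226) - 1*(-1/21563) = -15461 + 1/21563 = -333385542/21563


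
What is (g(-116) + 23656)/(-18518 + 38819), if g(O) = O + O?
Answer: 7808/6767 ≈ 1.1538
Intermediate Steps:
g(O) = 2*O
(g(-116) + 23656)/(-18518 + 38819) = (2*(-116) + 23656)/(-18518 + 38819) = (-232 + 23656)/20301 = 23424*(1/20301) = 7808/6767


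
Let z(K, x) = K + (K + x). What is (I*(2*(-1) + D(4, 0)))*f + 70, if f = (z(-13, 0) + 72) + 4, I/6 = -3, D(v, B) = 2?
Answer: 70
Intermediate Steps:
I = -18 (I = 6*(-3) = -18)
z(K, x) = x + 2*K
f = 50 (f = ((0 + 2*(-13)) + 72) + 4 = ((0 - 26) + 72) + 4 = (-26 + 72) + 4 = 46 + 4 = 50)
(I*(2*(-1) + D(4, 0)))*f + 70 = -18*(2*(-1) + 2)*50 + 70 = -18*(-2 + 2)*50 + 70 = -18*0*50 + 70 = 0*50 + 70 = 0 + 70 = 70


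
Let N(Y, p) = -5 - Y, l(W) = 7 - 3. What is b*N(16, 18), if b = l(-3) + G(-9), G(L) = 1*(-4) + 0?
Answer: 0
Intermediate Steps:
l(W) = 4
G(L) = -4 (G(L) = -4 + 0 = -4)
b = 0 (b = 4 - 4 = 0)
b*N(16, 18) = 0*(-5 - 1*16) = 0*(-5 - 16) = 0*(-21) = 0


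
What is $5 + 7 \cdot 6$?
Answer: $47$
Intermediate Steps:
$5 + 7 \cdot 6 = 5 + 42 = 47$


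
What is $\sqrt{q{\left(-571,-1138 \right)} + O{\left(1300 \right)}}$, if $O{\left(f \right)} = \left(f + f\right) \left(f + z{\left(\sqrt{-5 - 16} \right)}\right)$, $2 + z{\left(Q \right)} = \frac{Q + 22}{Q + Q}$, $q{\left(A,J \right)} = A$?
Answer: $\frac{\sqrt{1488608289 - 600600 i \sqrt{21}}}{21} \approx 1837.3 - 1.6985 i$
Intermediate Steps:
$z{\left(Q \right)} = -2 + \frac{22 + Q}{2 Q}$ ($z{\left(Q \right)} = -2 + \frac{Q + 22}{Q + Q} = -2 + \frac{22 + Q}{2 Q}$)
$O{\left(f \right)} = 2 f \left(- \frac{3}{2} + f - \frac{11 i \sqrt{21}}{21}\right)$ ($O{\left(f \right)} = \left(f + f\right) \left(f - \left(\frac{3}{2} - \frac{11}{\sqrt{-5 - 16}}\right)\right) = 2 f \left(f - \left(\frac{3}{2} - \frac{11}{\sqrt{-21}}\right)\right) = 2 f \left(f - \left(\frac{3}{2} - \frac{11}{i \sqrt{21}}\right)\right) = 2 f \left(f - \left(\frac{3}{2} - 11 \left(- \frac{i \sqrt{21}}{21}\right)\right)\right) = 2 f \left(f - \left(\frac{3}{2} + \frac{11 i \sqrt{21}}{21}\right)\right) = 2 f \left(- \frac{3}{2} + f - \frac{11 i \sqrt{21}}{21}\right)$)
$\sqrt{q{\left(-571,-1138 \right)} + O{\left(1300 \right)}} = \sqrt{-571 + \frac{1}{21} \cdot 1300 \left(-63 + 42 \cdot 1300 - 22 i \sqrt{21}\right)} = \sqrt{-571 + \frac{1}{21} \cdot 1300 \left(-63 + 54600 - 22 i \sqrt{21}\right)} = \sqrt{-571 + \frac{1}{21} \cdot 1300 \left(54537 - 22 i \sqrt{21}\right)} = \sqrt{-571 + \left(3376100 - \frac{28600 i \sqrt{21}}{21}\right)} = \sqrt{3375529 - \frac{28600 i \sqrt{21}}{21}}$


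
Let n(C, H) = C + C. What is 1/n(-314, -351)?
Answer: -1/628 ≈ -0.0015924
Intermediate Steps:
n(C, H) = 2*C
1/n(-314, -351) = 1/(2*(-314)) = 1/(-628) = -1/628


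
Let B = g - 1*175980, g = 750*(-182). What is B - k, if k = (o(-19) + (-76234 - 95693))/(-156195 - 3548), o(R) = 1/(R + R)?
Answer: -1896833253547/6070234 ≈ -3.1248e+5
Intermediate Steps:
g = -136500
o(R) = 1/(2*R)
B = -312480 (B = -136500 - 1*175980 = -136500 - 175980 = -312480)
k = 6533227/6070234 (k = ((1/2)/(-19) + (-76234 - 95693))/(-156195 - 3548) = ((1/2)*(-1/19) - 171927)/(-159743) = (-1/38 - 171927)*(-1/159743) = -6533227/38*(-1/159743) = 6533227/6070234 ≈ 1.0763)
B - k = -312480 - 1*6533227/6070234 = -312480 - 6533227/6070234 = -1896833253547/6070234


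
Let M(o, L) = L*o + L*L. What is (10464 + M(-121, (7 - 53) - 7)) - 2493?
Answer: 17193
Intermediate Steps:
M(o, L) = L² + L*o (M(o, L) = L*o + L² = L² + L*o)
(10464 + M(-121, (7 - 53) - 7)) - 2493 = (10464 + ((7 - 53) - 7)*(((7 - 53) - 7) - 121)) - 2493 = (10464 + (-46 - 7)*((-46 - 7) - 121)) - 2493 = (10464 - 53*(-53 - 121)) - 2493 = (10464 - 53*(-174)) - 2493 = (10464 + 9222) - 2493 = 19686 - 2493 = 17193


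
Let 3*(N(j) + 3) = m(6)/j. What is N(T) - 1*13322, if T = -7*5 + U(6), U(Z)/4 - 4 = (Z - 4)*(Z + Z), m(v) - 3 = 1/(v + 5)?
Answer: -33858791/2541 ≈ -13325.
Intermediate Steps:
m(v) = 3 + 1/(5 + v) (m(v) = 3 + 1/(v + 5) = 3 + 1/(5 + v))
U(Z) = 16 + 8*Z*(-4 + Z) (U(Z) = 16 + 4*((Z - 4)*(Z + Z)) = 16 + 4*((-4 + Z)*(2*Z)) = 16 + 4*(2*Z*(-4 + Z)) = 16 + 8*Z*(-4 + Z))
T = 77 (T = -7*5 + (16 - 32*6 + 8*6²) = -35 + (16 - 192 + 8*36) = -35 + (16 - 192 + 288) = -35 + 112 = 77)
N(j) = -3 + 34/(33*j) (N(j) = -3 + (((16 + 3*6)/(5 + 6))/j)/3 = -3 + (((16 + 18)/11)/j)/3 = -3 + (((1/11)*34)/j)/3 = -3 + (34/(11*j))/3 = -3 + 34/(33*j))
N(T) - 1*13322 = (-3 + (34/33)/77) - 1*13322 = (-3 + (34/33)*(1/77)) - 13322 = (-3 + 34/2541) - 13322 = -7589/2541 - 13322 = -33858791/2541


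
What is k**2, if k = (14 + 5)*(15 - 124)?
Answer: 4289041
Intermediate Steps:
k = -2071 (k = 19*(-109) = -2071)
k**2 = (-2071)**2 = 4289041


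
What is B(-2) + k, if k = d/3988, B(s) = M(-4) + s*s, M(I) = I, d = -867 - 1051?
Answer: -959/1994 ≈ -0.48094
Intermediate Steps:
d = -1918
B(s) = -4 + s² (B(s) = -4 + s*s = -4 + s²)
k = -959/1994 (k = -1918/3988 = -1918*1/3988 = -959/1994 ≈ -0.48094)
B(-2) + k = (-4 + (-2)²) - 959/1994 = (-4 + 4) - 959/1994 = 0 - 959/1994 = -959/1994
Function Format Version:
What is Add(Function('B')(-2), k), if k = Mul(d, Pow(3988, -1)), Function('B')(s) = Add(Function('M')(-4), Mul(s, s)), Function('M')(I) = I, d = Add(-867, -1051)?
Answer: Rational(-959, 1994) ≈ -0.48094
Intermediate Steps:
d = -1918
Function('B')(s) = Add(-4, Pow(s, 2)) (Function('B')(s) = Add(-4, Mul(s, s)) = Add(-4, Pow(s, 2)))
k = Rational(-959, 1994) (k = Mul(-1918, Pow(3988, -1)) = Mul(-1918, Rational(1, 3988)) = Rational(-959, 1994) ≈ -0.48094)
Add(Function('B')(-2), k) = Add(Add(-4, Pow(-2, 2)), Rational(-959, 1994)) = Add(Add(-4, 4), Rational(-959, 1994)) = Add(0, Rational(-959, 1994)) = Rational(-959, 1994)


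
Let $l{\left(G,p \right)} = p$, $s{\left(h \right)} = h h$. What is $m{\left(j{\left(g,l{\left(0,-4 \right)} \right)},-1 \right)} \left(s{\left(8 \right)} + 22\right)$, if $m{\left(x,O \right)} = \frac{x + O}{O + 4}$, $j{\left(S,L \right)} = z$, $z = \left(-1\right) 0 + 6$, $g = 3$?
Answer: $\frac{430}{3} \approx 143.33$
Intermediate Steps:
$s{\left(h \right)} = h^{2}$
$z = 6$ ($z = 0 + 6 = 6$)
$j{\left(S,L \right)} = 6$
$m{\left(x,O \right)} = \frac{O + x}{4 + O}$
$m{\left(j{\left(g,l{\left(0,-4 \right)} \right)},-1 \right)} \left(s{\left(8 \right)} + 22\right) = \frac{-1 + 6}{4 - 1} \left(8^{2} + 22\right) = \frac{1}{3} \cdot 5 \left(64 + 22\right) = \frac{1}{3} \cdot 5 \cdot 86 = \frac{5}{3} \cdot 86 = \frac{430}{3}$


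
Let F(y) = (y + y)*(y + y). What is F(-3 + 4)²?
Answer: 16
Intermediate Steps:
F(y) = 4*y² (F(y) = (2*y)*(2*y) = 4*y²)
F(-3 + 4)² = (4*(-3 + 4)²)² = (4*1²)² = (4*1)² = 4² = 16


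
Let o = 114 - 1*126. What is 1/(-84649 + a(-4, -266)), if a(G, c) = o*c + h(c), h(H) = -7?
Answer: -1/81464 ≈ -1.2275e-5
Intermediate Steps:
o = -12 (o = 114 - 126 = -12)
a(G, c) = -7 - 12*c (a(G, c) = -12*c - 7 = -7 - 12*c)
1/(-84649 + a(-4, -266)) = 1/(-84649 + (-7 - 12*(-266))) = 1/(-84649 + (-7 + 3192)) = 1/(-84649 + 3185) = 1/(-81464) = -1/81464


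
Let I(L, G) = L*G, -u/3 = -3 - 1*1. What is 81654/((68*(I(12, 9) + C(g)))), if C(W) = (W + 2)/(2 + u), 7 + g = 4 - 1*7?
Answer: 285789/25568 ≈ 11.178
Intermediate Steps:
g = -10 (g = -7 + (4 - 1*7) = -7 + (4 - 7) = -7 - 3 = -10)
u = 12 (u = -3*(-3 - 1*1) = -3*(-3 - 1) = -3*(-4) = 12)
C(W) = ⅐ + W/14 (C(W) = (W + 2)/(2 + 12) = (2 + W)/14 = (2 + W)*(1/14) = ⅐ + W/14)
I(L, G) = G*L
81654/((68*(I(12, 9) + C(g)))) = 81654/((68*(9*12 + (⅐ + (1/14)*(-10))))) = 81654/((68*(108 + (⅐ - 5/7)))) = 81654/((68*(108 - 4/7))) = 81654/((68*(752/7))) = 81654/(51136/7) = 81654*(7/51136) = 285789/25568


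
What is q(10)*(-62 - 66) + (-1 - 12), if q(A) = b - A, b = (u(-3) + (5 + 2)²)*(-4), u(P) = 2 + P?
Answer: 25843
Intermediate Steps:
b = -192 (b = ((2 - 3) + (5 + 2)²)*(-4) = (-1 + 7²)*(-4) = (-1 + 49)*(-4) = 48*(-4) = -192)
q(A) = -192 - A
q(10)*(-62 - 66) + (-1 - 12) = (-192 - 1*10)*(-62 - 66) + (-1 - 12) = (-192 - 10)*(-128) - 13 = -202*(-128) - 13 = 25856 - 13 = 25843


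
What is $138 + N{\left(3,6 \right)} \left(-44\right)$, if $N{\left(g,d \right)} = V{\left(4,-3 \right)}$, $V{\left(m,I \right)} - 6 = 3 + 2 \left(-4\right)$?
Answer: $94$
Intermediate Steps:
$V{\left(m,I \right)} = 1$ ($V{\left(m,I \right)} = 6 + \left(3 + 2 \left(-4\right)\right) = 6 + \left(3 - 8\right) = 6 - 5 = 1$)
$N{\left(g,d \right)} = 1$
$138 + N{\left(3,6 \right)} \left(-44\right) = 138 + 1 \left(-44\right) = 138 - 44 = 94$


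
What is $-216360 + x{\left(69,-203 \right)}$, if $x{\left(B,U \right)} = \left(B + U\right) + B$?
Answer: $-216425$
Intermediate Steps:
$x{\left(B,U \right)} = U + 2 B$
$-216360 + x{\left(69,-203 \right)} = -216360 + \left(-203 + 2 \cdot 69\right) = -216360 + \left(-203 + 138\right) = -216360 - 65 = -216425$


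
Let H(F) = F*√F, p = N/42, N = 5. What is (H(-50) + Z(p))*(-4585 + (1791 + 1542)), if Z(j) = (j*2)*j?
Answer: -15650/441 + 313000*I*√2 ≈ -35.488 + 4.4265e+5*I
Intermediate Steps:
p = 5/42 ≈ 0.11905
H(F) = F^(3/2)
Z(j) = 2*j² (Z(j) = (2*j)*j = 2*j²)
(H(-50) + Z(p))*(-4585 + (1791 + 1542)) = ((-50)^(3/2) + 2*(5/42)²)*(-4585 + (1791 + 1542)) = (-250*I*√2 + 2*(25/1764))*(-4585 + 3333) = (-250*I*√2 + 25/882)*(-1252) = (25/882 - 250*I*√2)*(-1252) = -15650/441 + 313000*I*√2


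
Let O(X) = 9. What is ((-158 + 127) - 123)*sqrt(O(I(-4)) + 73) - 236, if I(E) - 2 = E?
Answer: -236 - 154*sqrt(82) ≈ -1630.5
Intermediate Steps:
I(E) = 2 + E
((-158 + 127) - 123)*sqrt(O(I(-4)) + 73) - 236 = ((-158 + 127) - 123)*sqrt(9 + 73) - 236 = (-31 - 123)*sqrt(82) - 236 = -154*sqrt(82) - 236 = -236 - 154*sqrt(82)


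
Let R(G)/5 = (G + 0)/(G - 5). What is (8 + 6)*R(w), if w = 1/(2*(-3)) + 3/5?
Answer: -910/137 ≈ -6.6423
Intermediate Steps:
w = 13/30 (w = (1/2)*(-1/3) + 3*(1/5) = -1/6 + 3/5 = 13/30 ≈ 0.43333)
R(G) = 5*G/(-5 + G) (R(G) = 5*((G + 0)/(G - 5)) = 5*(G/(-5 + G)) = 5*G/(-5 + G))
(8 + 6)*R(w) = (8 + 6)*(5*(13/30)/(-5 + 13/30)) = 14*(5*(13/30)/(-137/30)) = 14*(5*(13/30)*(-30/137)) = 14*(-65/137) = -910/137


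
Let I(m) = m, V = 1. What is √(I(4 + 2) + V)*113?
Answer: 113*√7 ≈ 298.97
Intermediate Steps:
√(I(4 + 2) + V)*113 = √((4 + 2) + 1)*113 = √(6 + 1)*113 = √7*113 = 113*√7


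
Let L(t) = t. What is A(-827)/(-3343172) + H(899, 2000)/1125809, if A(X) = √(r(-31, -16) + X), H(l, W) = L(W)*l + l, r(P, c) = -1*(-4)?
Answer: 62031/38821 - I*√823/3343172 ≈ 1.5979 - 8.5811e-6*I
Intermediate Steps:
r(P, c) = 4
H(l, W) = l + W*l (H(l, W) = W*l + l = l + W*l)
A(X) = √(4 + X)
A(-827)/(-3343172) + H(899, 2000)/1125809 = √(4 - 827)/(-3343172) + (899*(1 + 2000))/1125809 = √(-823)*(-1/3343172) + (899*2001)*(1/1125809) = (I*√823)*(-1/3343172) + 1798899*(1/1125809) = -I*√823/3343172 + 62031/38821 = 62031/38821 - I*√823/3343172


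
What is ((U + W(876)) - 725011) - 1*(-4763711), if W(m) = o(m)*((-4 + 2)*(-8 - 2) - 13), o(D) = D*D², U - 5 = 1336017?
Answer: 4710924354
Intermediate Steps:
U = 1336022 (U = 5 + 1336017 = 1336022)
o(D) = D³
W(m) = 7*m³ (W(m) = m³*((-4 + 2)*(-8 - 2) - 13) = m³*(-2*(-10) - 13) = m³*(20 - 13) = m³*7 = 7*m³)
((U + W(876)) - 725011) - 1*(-4763711) = ((1336022 + 7*876³) - 725011) - 1*(-4763711) = ((1336022 + 7*672221376) - 725011) + 4763711 = ((1336022 + 4705549632) - 725011) + 4763711 = (4706885654 - 725011) + 4763711 = 4706160643 + 4763711 = 4710924354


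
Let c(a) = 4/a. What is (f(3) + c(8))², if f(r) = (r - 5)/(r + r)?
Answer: 1/36 ≈ 0.027778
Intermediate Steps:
f(r) = (-5 + r)/(2*r) (f(r) = (-5 + r)/((2*r)) = (-5 + r)*(1/(2*r)) = (-5 + r)/(2*r))
(f(3) + c(8))² = ((½)*(-5 + 3)/3 + 4/8)² = ((½)*(⅓)*(-2) + 4*(⅛))² = (-⅓ + ½)² = (⅙)² = 1/36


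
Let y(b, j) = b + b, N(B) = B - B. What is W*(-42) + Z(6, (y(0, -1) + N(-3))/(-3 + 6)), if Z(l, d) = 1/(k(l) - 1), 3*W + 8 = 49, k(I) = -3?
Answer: -2297/4 ≈ -574.25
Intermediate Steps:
N(B) = 0
y(b, j) = 2*b
W = 41/3 (W = -8/3 + (⅓)*49 = -8/3 + 49/3 = 41/3 ≈ 13.667)
Z(l, d) = -¼ (Z(l, d) = 1/(-3 - 1) = 1/(-4) = -¼)
W*(-42) + Z(6, (y(0, -1) + N(-3))/(-3 + 6)) = (41/3)*(-42) - ¼ = -574 - ¼ = -2297/4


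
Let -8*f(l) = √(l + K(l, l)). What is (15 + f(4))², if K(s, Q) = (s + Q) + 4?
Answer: 841/4 ≈ 210.25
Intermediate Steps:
K(s, Q) = 4 + Q + s (K(s, Q) = (Q + s) + 4 = 4 + Q + s)
f(l) = -√(4 + 3*l)/8 (f(l) = -√(l + (4 + l + l))/8 = -√(l + (4 + 2*l))/8 = -√(4 + 3*l)/8)
(15 + f(4))² = (15 - √(4 + 3*4)/8)² = (15 - √(4 + 12)/8)² = (15 - √16/8)² = (15 - ⅛*4)² = (15 - ½)² = (29/2)² = 841/4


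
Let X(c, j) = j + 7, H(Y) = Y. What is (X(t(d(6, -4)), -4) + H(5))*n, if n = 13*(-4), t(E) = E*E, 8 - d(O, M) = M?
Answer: -416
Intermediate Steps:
d(O, M) = 8 - M
t(E) = E²
X(c, j) = 7 + j
n = -52
(X(t(d(6, -4)), -4) + H(5))*n = ((7 - 4) + 5)*(-52) = (3 + 5)*(-52) = 8*(-52) = -416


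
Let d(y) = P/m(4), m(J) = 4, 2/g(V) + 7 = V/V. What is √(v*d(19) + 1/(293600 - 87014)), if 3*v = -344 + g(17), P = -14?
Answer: √52915465982/11477 ≈ 20.043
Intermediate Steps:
g(V) = -⅓ (g(V) = 2/(-7 + V/V) = 2/(-7 + 1) = 2/(-6) = 2*(-⅙) = -⅓)
v = -1033/9 (v = (-344 - ⅓)/3 = (⅓)*(-1033/3) = -1033/9 ≈ -114.78)
d(y) = -7/2 (d(y) = -14/4 = -14*¼ = -7/2)
√(v*d(19) + 1/(293600 - 87014)) = √(-1033/9*(-7/2) + 1/(293600 - 87014)) = √(7231/18 + 1/206586) = √(4610566/11477) = √52915465982/11477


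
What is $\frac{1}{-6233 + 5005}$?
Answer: $- \frac{1}{1228} \approx -0.00081433$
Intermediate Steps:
$\frac{1}{-6233 + 5005} = \frac{1}{-1228} = - \frac{1}{1228}$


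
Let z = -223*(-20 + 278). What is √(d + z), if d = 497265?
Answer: 3*√48859 ≈ 663.12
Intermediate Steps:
z = -57534 (z = -223*258 = -57534)
√(d + z) = √(497265 - 57534) = √439731 = 3*√48859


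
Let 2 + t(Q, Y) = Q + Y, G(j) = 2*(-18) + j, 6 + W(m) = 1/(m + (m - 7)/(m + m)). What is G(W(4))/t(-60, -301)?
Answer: 10/87 ≈ 0.11494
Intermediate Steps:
W(m) = -6 + 1/(m + (-7 + m)/(2*m)) (W(m) = -6 + 1/(m + (m - 7)/(m + m)) = -6 + 1/(m + (-7 + m)/((2*m))) = -6 + 1/(m + (-7 + m)*(1/(2*m))) = -6 + 1/(m + (-7 + m)/(2*m)))
G(j) = -36 + j
t(Q, Y) = -2 + Q + Y (t(Q, Y) = -2 + (Q + Y) = -2 + Q + Y)
G(W(4))/t(-60, -301) = (-36 + 2*(21 - 6*4² - 2*4)/(-7 + 4 + 2*4²))/(-2 - 60 - 301) = (-36 + 2*(21 - 6*16 - 8)/(-7 + 4 + 2*16))/(-363) = (-36 + 2*(21 - 96 - 8)/(-7 + 4 + 32))*(-1/363) = (-36 + 2*(-83)/29)*(-1/363) = (-36 + 2*(1/29)*(-83))*(-1/363) = (-36 - 166/29)*(-1/363) = -1210/29*(-1/363) = 10/87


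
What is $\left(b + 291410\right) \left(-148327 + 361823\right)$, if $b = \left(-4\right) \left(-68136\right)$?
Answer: $120401923184$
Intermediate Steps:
$b = 272544$
$\left(b + 291410\right) \left(-148327 + 361823\right) = \left(272544 + 291410\right) \left(-148327 + 361823\right) = 563954 \cdot 213496 = 120401923184$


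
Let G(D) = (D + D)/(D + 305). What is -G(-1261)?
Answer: -1261/478 ≈ -2.6381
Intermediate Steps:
G(D) = 2*D/(305 + D) (G(D) = (2*D)/(305 + D) = 2*D/(305 + D))
-G(-1261) = -2*(-1261)/(305 - 1261) = -2*(-1261)/(-956) = -2*(-1261)*(-1)/956 = -1*1261/478 = -1261/478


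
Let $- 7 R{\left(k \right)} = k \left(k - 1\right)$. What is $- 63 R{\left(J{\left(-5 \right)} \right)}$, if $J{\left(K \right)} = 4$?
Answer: $108$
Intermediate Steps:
$R{\left(k \right)} = - \frac{k \left(-1 + k\right)}{7}$ ($R{\left(k \right)} = - \frac{k \left(k - 1\right)}{7} = - \frac{k \left(-1 + k\right)}{7}$)
$- 63 R{\left(J{\left(-5 \right)} \right)} = - 63 \cdot \frac{1}{7} \cdot 4 \left(1 - 4\right) = - 63 \cdot \frac{1}{7} \cdot 4 \left(-3\right) = \left(-63\right) \left(- \frac{12}{7}\right) = 108$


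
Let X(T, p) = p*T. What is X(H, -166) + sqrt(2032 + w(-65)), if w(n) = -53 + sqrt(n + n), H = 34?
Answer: -5644 + sqrt(1979 + I*sqrt(130)) ≈ -5599.5 + 0.12815*I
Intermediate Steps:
X(T, p) = T*p
w(n) = -53 + sqrt(2)*sqrt(n) (w(n) = -53 + sqrt(2*n) = -53 + sqrt(2)*sqrt(n))
X(H, -166) + sqrt(2032 + w(-65)) = 34*(-166) + sqrt(2032 + (-53 + sqrt(2)*sqrt(-65))) = -5644 + sqrt(2032 + (-53 + sqrt(2)*(I*sqrt(65)))) = -5644 + sqrt(2032 + (-53 + I*sqrt(130))) = -5644 + sqrt(1979 + I*sqrt(130))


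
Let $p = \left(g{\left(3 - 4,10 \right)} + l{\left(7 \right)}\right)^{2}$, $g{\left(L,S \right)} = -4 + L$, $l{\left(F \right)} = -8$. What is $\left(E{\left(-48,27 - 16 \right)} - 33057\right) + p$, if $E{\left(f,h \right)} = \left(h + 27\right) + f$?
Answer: $-32898$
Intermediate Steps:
$p = 169$ ($p = \left(\left(-4 + \left(3 - 4\right)\right) - 8\right)^{2} = \left(\left(-4 - 1\right) - 8\right)^{2} = \left(-5 - 8\right)^{2} = \left(-13\right)^{2} = 169$)
$E{\left(f,h \right)} = 27 + f + h$ ($E{\left(f,h \right)} = \left(27 + h\right) + f = 27 + f + h$)
$\left(E{\left(-48,27 - 16 \right)} - 33057\right) + p = \left(\left(27 - 48 + \left(27 - 16\right)\right) - 33057\right) + 169 = \left(\left(27 - 48 + 11\right) - 33057\right) + 169 = \left(-10 - 33057\right) + 169 = -33067 + 169 = -32898$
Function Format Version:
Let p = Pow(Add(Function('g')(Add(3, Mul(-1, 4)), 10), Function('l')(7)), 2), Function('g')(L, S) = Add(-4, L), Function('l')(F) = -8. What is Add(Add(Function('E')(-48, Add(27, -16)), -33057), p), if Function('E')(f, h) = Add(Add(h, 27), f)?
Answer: -32898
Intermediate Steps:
p = 169 (p = Pow(Add(Add(-4, Add(3, Mul(-1, 4))), -8), 2) = Pow(Add(Add(-4, Add(3, -4)), -8), 2) = Pow(Add(Add(-4, -1), -8), 2) = Pow(Add(-5, -8), 2) = Pow(-13, 2) = 169)
Function('E')(f, h) = Add(27, f, h) (Function('E')(f, h) = Add(Add(27, h), f) = Add(27, f, h))
Add(Add(Function('E')(-48, Add(27, -16)), -33057), p) = Add(Add(Add(27, -48, Add(27, -16)), -33057), 169) = Add(Add(Add(27, -48, 11), -33057), 169) = Add(Add(-10, -33057), 169) = Add(-33067, 169) = -32898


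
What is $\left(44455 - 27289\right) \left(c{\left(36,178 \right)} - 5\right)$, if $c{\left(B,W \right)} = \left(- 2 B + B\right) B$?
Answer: $-22332966$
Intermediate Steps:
$c{\left(B,W \right)} = - B^{2}$ ($c{\left(B,W \right)} = - B B = - B^{2}$)
$\left(44455 - 27289\right) \left(c{\left(36,178 \right)} - 5\right) = \left(44455 - 27289\right) \left(- 36^{2} - 5\right) = 17166 \left(\left(-1\right) 1296 + \left(73 - 78\right)\right) = 17166 \left(-1296 - 5\right) = 17166 \left(-1301\right) = -22332966$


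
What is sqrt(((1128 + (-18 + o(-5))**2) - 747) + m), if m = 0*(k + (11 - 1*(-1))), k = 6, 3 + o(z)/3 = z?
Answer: sqrt(2145) ≈ 46.314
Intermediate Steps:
o(z) = -9 + 3*z
m = 0 (m = 0*(6 + (11 - 1*(-1))) = 0*(6 + (11 + 1)) = 0*(6 + 12) = 0*18 = 0)
sqrt(((1128 + (-18 + o(-5))**2) - 747) + m) = sqrt(((1128 + (-18 + (-9 + 3*(-5)))**2) - 747) + 0) = sqrt(((1128 + (-18 + (-9 - 15))**2) - 747) + 0) = sqrt(((1128 + (-18 - 24)**2) - 747) + 0) = sqrt(((1128 + (-42)**2) - 747) + 0) = sqrt(((1128 + 1764) - 747) + 0) = sqrt((2892 - 747) + 0) = sqrt(2145 + 0) = sqrt(2145)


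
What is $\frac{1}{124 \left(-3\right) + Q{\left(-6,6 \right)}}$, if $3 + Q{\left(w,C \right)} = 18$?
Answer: $- \frac{1}{357} \approx -0.0028011$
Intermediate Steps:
$Q{\left(w,C \right)} = 15$ ($Q{\left(w,C \right)} = -3 + 18 = 15$)
$\frac{1}{124 \left(-3\right) + Q{\left(-6,6 \right)}} = \frac{1}{124 \left(-3\right) + 15} = \frac{1}{-372 + 15} = \frac{1}{-357} = - \frac{1}{357}$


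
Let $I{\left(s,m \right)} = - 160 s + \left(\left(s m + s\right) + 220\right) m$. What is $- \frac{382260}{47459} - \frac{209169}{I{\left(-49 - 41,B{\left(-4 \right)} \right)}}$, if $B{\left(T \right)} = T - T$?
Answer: $- \frac{1714610619}{75934400} \approx -22.58$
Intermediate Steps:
$B{\left(T \right)} = 0$
$I{\left(s,m \right)} = - 160 s + m \left(220 + s + m s\right)$ ($I{\left(s,m \right)} = - 160 s + \left(\left(m s + s\right) + 220\right) m = - 160 s + \left(\left(s + m s\right) + 220\right) m = - 160 s + \left(220 + s + m s\right) m = - 160 s + m \left(220 + s + m s\right)$)
$- \frac{382260}{47459} - \frac{209169}{I{\left(-49 - 41,B{\left(-4 \right)} \right)}} = - \frac{382260}{47459} - \frac{209169}{- 160 \left(-49 - 41\right) + 220 \cdot 0 + 0 \left(-49 - 41\right) + \left(-49 - 41\right) 0^{2}} = \left(-382260\right) \frac{1}{47459} - \frac{209169}{\left(-160\right) \left(-90\right) + 0 + 0 \left(-90\right) - 0} = - \frac{382260}{47459} - \frac{209169}{14400 + 0 + 0 + 0} = - \frac{382260}{47459} - \frac{209169}{14400} = - \frac{382260}{47459} - \frac{23241}{1600} = - \frac{1714610619}{75934400}$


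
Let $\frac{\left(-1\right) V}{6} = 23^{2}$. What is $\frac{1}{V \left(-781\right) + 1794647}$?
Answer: $\frac{1}{4273541} \approx 2.34 \cdot 10^{-7}$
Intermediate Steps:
$V = -3174$ ($V = - 6 \cdot 23^{2} = \left(-6\right) 529 = -3174$)
$\frac{1}{V \left(-781\right) + 1794647} = \frac{1}{\left(-3174\right) \left(-781\right) + 1794647} = \frac{1}{2478894 + 1794647} = \frac{1}{4273541}$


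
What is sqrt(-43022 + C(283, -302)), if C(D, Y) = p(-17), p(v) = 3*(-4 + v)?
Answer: I*sqrt(43085) ≈ 207.57*I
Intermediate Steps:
p(v) = -12 + 3*v
C(D, Y) = -63 (C(D, Y) = -12 + 3*(-17) = -12 - 51 = -63)
sqrt(-43022 + C(283, -302)) = sqrt(-43022 - 63) = sqrt(-43085) = I*sqrt(43085)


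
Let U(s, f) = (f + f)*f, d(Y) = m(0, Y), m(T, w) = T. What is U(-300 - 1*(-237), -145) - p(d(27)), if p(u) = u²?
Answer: 42050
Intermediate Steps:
d(Y) = 0
U(s, f) = 2*f² (U(s, f) = (2*f)*f = 2*f²)
U(-300 - 1*(-237), -145) - p(d(27)) = 2*(-145)² - 1*0² = 2*21025 - 1*0 = 42050 + 0 = 42050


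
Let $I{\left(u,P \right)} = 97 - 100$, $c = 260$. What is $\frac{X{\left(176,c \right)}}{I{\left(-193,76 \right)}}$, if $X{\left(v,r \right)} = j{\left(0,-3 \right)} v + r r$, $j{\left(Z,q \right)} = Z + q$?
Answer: $- \frac{67072}{3} \approx -22357.0$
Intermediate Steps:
$I{\left(u,P \right)} = -3$ ($I{\left(u,P \right)} = 97 - 100 = -3$)
$X{\left(v,r \right)} = r^{2} - 3 v$ ($X{\left(v,r \right)} = \left(0 - 3\right) v + r r = - 3 v + r^{2} = r^{2} - 3 v$)
$\frac{X{\left(176,c \right)}}{I{\left(-193,76 \right)}} = \frac{260^{2} - 528}{-3} = \left(67600 - 528\right) \left(- \frac{1}{3}\right) = 67072 \left(- \frac{1}{3}\right) = - \frac{67072}{3}$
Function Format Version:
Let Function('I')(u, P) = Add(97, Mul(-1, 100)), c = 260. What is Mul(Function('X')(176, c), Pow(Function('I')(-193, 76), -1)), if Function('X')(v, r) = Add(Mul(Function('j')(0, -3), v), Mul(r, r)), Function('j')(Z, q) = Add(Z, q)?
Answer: Rational(-67072, 3) ≈ -22357.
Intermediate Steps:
Function('I')(u, P) = -3 (Function('I')(u, P) = Add(97, -100) = -3)
Function('X')(v, r) = Add(Pow(r, 2), Mul(-3, v)) (Function('X')(v, r) = Add(Mul(Add(0, -3), v), Mul(r, r)) = Add(Mul(-3, v), Pow(r, 2)) = Add(Pow(r, 2), Mul(-3, v)))
Mul(Function('X')(176, c), Pow(Function('I')(-193, 76), -1)) = Mul(Add(Pow(260, 2), Mul(-3, 176)), Pow(-3, -1)) = Mul(Add(67600, -528), Rational(-1, 3)) = Mul(67072, Rational(-1, 3)) = Rational(-67072, 3)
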